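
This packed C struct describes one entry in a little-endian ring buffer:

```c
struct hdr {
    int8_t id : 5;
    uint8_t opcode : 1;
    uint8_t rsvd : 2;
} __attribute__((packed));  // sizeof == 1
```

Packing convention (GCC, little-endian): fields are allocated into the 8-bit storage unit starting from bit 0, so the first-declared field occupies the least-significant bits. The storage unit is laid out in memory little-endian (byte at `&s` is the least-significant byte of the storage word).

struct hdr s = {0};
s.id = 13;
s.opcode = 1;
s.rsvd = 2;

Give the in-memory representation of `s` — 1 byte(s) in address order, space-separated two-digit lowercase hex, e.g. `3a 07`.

[0+:5] id=13 & 0x1f = 0xd; word=0x0d
[5+:1] opcode=1 & 0x1 = 0x1; word=0x2d
[6+:2] rsvd=2 & 0x3 = 0x2; word=0xad
word = 0xad → little-endian bytes:
  [0]=0xad

ad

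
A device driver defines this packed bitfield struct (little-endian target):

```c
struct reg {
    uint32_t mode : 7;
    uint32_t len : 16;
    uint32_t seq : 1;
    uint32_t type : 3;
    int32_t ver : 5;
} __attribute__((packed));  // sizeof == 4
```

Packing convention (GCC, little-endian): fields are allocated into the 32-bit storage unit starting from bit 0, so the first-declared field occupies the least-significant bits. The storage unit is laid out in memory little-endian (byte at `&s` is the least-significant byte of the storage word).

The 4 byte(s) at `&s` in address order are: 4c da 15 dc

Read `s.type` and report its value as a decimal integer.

[0]=0x4c [1]=0xda [2]=0x15 [3]=0xdc (little-endian) → word 0xdc15da4c
mode [0+:7] = (word>>0) & 0x7f = 76
len [7+:16] = (word>>7) & 0xffff = 11188
seq [23+:1] = (word>>23) & 0x1 = 0
type [24+:3] = (word>>24) & 0x7 = 4  ←
ver [27+:5] = (word>>27) & 0x1f = 27

4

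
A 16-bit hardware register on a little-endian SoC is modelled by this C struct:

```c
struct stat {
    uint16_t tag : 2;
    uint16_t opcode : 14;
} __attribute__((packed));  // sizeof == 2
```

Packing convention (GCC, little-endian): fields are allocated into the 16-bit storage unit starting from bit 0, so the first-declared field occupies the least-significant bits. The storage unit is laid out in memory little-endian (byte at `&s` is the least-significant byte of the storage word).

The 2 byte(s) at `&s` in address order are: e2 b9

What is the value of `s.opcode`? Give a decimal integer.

11896

[0]=0xe2 [1]=0xb9 (little-endian) → word 0xb9e2
tag:2 @ bit 0 → (0xb9e2>>0)&0x3 = 0x2
opcode:14 @ bit 2 → (0xb9e2>>2)&0x3fff = 0x2e78  ←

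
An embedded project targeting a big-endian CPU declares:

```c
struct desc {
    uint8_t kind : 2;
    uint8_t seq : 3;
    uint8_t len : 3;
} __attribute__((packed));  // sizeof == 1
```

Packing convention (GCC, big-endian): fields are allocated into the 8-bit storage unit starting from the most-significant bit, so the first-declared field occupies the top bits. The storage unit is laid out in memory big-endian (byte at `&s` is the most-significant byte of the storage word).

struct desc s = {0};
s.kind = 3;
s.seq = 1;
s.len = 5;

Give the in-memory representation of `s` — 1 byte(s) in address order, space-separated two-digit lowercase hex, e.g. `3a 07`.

cd

kind:2 = 3 → 0x3 << 6 → word 0xc0
seq:3 = 1 → 0x1 << 3 → word 0xc8
len:3 = 5 → 0x5 << 0 → word 0xcd
word = 0xcd → big-endian bytes:
  [0]=0xcd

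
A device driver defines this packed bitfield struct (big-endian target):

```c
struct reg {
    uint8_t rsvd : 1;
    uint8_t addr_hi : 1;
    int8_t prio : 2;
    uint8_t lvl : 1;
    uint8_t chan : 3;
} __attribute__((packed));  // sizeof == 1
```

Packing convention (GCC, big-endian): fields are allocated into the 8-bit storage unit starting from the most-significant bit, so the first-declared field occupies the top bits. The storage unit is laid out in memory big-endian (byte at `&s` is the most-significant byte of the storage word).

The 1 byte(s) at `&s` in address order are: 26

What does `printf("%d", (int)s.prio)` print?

-2

[0]=0x26 (big-endian) → word 0x26
rsvd:1 @ bit 7 → (0x26>>7)&0x1 = 0x0
addr_hi:1 @ bit 6 → (0x26>>6)&0x1 = 0x0
prio:2 @ bit 4 → (0x26>>4)&0x3 = 0x2  ←
lvl:1 @ bit 3 → (0x26>>3)&0x1 = 0x0
chan:3 @ bit 0 → (0x26>>0)&0x7 = 0x6
prio signed 2b, MSB=1: 2 - 4 = -2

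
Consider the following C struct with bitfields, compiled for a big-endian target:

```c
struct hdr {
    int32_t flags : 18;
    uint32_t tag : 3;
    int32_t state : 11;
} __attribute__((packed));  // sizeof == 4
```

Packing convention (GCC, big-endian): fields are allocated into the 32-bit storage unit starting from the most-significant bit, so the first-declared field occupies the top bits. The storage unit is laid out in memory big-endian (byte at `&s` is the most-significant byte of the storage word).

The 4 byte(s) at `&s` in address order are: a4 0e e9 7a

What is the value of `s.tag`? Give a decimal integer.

5

[0]=0xa4 [1]=0x0e [2]=0xe9 [3]=0x7a (big-endian) → word 0xa40ee97a
flags:18 @ bit 14 → (0xa40ee97a>>14)&0x3ffff = 0x2903b
tag:3 @ bit 11 → (0xa40ee97a>>11)&0x7 = 0x5  ←
state:11 @ bit 0 → (0xa40ee97a>>0)&0x7ff = 0x17a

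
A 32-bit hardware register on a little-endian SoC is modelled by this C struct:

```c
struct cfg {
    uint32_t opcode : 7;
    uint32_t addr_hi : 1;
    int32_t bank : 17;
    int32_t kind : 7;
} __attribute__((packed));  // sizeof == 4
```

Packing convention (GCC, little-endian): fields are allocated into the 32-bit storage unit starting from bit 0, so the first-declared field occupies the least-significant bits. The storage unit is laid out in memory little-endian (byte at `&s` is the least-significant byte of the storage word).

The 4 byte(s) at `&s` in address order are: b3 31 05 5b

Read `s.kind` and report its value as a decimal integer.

[0]=0xb3 [1]=0x31 [2]=0x05 [3]=0x5b (little-endian) → word 0x5b0531b3
opcode:7 @ bit 0 → (0x5b0531b3>>0)&0x7f = 0x33
addr_hi:1 @ bit 7 → (0x5b0531b3>>7)&0x1 = 0x1
bank:17 @ bit 8 → (0x5b0531b3>>8)&0x1ffff = 0x10531
kind:7 @ bit 25 → (0x5b0531b3>>25)&0x7f = 0x2d  ←
kind signed 7b, MSB=0: value = 45

45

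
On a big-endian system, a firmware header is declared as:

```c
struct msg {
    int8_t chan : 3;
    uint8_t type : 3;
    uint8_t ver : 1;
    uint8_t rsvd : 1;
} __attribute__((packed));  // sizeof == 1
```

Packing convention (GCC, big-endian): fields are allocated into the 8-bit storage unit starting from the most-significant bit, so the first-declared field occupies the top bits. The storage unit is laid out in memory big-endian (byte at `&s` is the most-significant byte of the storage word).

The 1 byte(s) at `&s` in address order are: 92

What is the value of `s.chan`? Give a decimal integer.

-4

[0]=0x92 (big-endian) → word 0x92
chan [5+:3] = (word>>5) & 0x7 = 4  ←
type [2+:3] = (word>>2) & 0x7 = 4
ver [1+:1] = (word>>1) & 0x1 = 1
rsvd [0+:1] = (word>>0) & 0x1 = 0
chan signed 3b, MSB=1: 4 - 8 = -4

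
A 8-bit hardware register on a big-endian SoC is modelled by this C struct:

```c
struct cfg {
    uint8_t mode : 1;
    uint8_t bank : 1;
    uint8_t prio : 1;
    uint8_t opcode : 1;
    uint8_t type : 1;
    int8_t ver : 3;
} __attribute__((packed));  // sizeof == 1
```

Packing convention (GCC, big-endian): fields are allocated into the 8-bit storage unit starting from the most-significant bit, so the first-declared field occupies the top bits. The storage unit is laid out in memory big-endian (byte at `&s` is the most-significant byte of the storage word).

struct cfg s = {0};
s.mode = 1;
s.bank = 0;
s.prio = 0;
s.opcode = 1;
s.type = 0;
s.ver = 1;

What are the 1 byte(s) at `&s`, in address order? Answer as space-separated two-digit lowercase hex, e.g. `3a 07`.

[7+:1] mode=1 & 0x1 = 0x1; word=0x80
[6+:1] bank=0 & 0x1 = 0x0; word=0x80
[5+:1] prio=0 & 0x1 = 0x0; word=0x80
[4+:1] opcode=1 & 0x1 = 0x1; word=0x90
[3+:1] type=0 & 0x1 = 0x0; word=0x90
[0+:3] ver=1 & 0x7 = 0x1; word=0x91
word = 0x91 → big-endian bytes:
  [0]=0x91

91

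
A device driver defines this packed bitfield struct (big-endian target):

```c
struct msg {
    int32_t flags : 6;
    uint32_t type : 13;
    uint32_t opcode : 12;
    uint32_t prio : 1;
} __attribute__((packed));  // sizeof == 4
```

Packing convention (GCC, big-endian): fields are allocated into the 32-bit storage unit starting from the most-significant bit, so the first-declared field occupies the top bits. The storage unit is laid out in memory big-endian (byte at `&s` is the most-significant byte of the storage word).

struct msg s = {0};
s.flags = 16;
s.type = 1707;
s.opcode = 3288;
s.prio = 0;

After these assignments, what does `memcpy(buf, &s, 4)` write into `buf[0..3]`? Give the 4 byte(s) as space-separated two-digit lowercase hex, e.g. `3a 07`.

40 d5 79 b0

flags (6b) val=16 bits=0x10 at bit 26: 0x40000000
type (13b) val=1707 bits=0x6ab at bit 13: 0x40d56000
opcode (12b) val=3288 bits=0xcd8 at bit 1: 0x40d579b0
prio (1b) val=0 bits=0x0 at bit 0: 0x40d579b0
word = 0x40d579b0 → big-endian bytes:
  [0]=0x40  [1]=0xd5  [2]=0x79  [3]=0xb0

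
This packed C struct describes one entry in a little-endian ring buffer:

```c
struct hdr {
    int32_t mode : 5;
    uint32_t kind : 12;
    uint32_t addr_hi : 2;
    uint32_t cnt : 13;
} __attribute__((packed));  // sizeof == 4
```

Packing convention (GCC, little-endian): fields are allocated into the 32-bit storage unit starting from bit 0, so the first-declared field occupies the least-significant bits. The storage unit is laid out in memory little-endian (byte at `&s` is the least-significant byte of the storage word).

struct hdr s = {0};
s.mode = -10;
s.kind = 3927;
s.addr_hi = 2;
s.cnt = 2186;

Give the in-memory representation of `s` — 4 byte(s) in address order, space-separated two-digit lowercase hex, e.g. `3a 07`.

mode:5 = -10 → 0x16 << 0 → word 0x00000016
kind:12 = 3927 → 0xf57 << 5 → word 0x0001eaf6
addr_hi:2 = 2 → 0x2 << 17 → word 0x0005eaf6
cnt:13 = 2186 → 0x88a << 19 → word 0x4455eaf6
word = 0x4455eaf6 → little-endian bytes:
  [0]=0xf6  [1]=0xea  [2]=0x55  [3]=0x44

f6 ea 55 44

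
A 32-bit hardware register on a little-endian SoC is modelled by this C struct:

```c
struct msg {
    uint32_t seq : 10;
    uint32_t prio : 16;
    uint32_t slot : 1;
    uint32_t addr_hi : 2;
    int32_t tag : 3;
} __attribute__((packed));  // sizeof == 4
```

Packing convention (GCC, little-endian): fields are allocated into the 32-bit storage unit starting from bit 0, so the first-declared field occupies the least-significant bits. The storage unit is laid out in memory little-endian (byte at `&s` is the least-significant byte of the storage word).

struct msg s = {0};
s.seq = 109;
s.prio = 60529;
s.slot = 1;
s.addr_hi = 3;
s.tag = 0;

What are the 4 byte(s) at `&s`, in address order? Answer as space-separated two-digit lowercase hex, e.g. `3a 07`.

seq (10b) val=109 bits=0x6d at bit 0: 0x0000006d
prio (16b) val=60529 bits=0xec71 at bit 10: 0x03b1c46d
slot (1b) val=1 bits=0x1 at bit 26: 0x07b1c46d
addr_hi (2b) val=3 bits=0x3 at bit 27: 0x1fb1c46d
tag (3b) val=0 bits=0x0 at bit 29: 0x1fb1c46d
word = 0x1fb1c46d → little-endian bytes:
  [0]=0x6d  [1]=0xc4  [2]=0xb1  [3]=0x1f

6d c4 b1 1f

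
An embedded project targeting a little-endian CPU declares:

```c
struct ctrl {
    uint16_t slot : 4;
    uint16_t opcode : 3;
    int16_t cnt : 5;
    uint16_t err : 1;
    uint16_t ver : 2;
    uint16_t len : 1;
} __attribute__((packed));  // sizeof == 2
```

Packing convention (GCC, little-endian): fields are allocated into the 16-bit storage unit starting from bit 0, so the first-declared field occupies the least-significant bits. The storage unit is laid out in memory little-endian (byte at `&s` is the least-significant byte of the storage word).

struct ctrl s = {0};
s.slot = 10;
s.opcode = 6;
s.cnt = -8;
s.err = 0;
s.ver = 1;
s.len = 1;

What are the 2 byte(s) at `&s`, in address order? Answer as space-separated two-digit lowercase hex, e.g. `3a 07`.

6a ac

[0+:4] slot=10 & 0xf = 0xa; word=0x000a
[4+:3] opcode=6 & 0x7 = 0x6; word=0x006a
[7+:5] cnt=-8 & 0x1f = 0x18; word=0x0c6a
[12+:1] err=0 & 0x1 = 0x0; word=0x0c6a
[13+:2] ver=1 & 0x3 = 0x1; word=0x2c6a
[15+:1] len=1 & 0x1 = 0x1; word=0xac6a
word = 0xac6a → little-endian bytes:
  [0]=0x6a  [1]=0xac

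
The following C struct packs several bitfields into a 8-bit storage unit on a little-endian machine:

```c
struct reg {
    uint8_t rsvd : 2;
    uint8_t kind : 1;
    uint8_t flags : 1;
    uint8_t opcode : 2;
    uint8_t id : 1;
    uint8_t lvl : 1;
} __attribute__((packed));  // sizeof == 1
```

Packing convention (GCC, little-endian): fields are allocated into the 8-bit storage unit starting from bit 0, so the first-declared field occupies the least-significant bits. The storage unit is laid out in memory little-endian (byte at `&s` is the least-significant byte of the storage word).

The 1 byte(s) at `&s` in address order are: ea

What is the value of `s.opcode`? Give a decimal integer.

[0]=0xea (little-endian) → word 0xea
rsvd [0+:2] = (word>>0) & 0x3 = 2
kind [2+:1] = (word>>2) & 0x1 = 0
flags [3+:1] = (word>>3) & 0x1 = 1
opcode [4+:2] = (word>>4) & 0x3 = 2  ←
id [6+:1] = (word>>6) & 0x1 = 1
lvl [7+:1] = (word>>7) & 0x1 = 1

2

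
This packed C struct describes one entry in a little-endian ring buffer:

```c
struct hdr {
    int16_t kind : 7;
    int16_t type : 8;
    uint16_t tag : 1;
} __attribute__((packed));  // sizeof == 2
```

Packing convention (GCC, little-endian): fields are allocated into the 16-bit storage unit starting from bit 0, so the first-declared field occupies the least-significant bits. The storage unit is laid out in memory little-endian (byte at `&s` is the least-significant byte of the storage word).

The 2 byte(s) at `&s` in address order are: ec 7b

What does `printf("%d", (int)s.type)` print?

-9

[0]=0xec [1]=0x7b (little-endian) → word 0x7bec
kind [0+:7] = (word>>0) & 0x7f = 108
type [7+:8] = (word>>7) & 0xff = 247  ←
tag [15+:1] = (word>>15) & 0x1 = 0
type signed 8b, MSB=1: 247 - 256 = -9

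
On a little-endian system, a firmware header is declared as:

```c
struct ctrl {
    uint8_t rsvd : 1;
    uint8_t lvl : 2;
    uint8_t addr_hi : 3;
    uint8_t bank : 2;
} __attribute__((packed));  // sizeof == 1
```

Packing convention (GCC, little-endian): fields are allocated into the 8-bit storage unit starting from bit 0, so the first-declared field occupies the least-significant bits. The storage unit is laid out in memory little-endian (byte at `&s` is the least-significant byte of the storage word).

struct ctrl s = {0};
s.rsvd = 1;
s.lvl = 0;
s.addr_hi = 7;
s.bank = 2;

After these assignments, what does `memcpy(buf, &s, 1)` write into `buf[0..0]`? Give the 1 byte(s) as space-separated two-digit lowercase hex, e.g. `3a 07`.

b9

rsvd (1b) val=1 bits=0x1 at bit 0: 0x01
lvl (2b) val=0 bits=0x0 at bit 1: 0x01
addr_hi (3b) val=7 bits=0x7 at bit 3: 0x39
bank (2b) val=2 bits=0x2 at bit 6: 0xb9
word = 0xb9 → little-endian bytes:
  [0]=0xb9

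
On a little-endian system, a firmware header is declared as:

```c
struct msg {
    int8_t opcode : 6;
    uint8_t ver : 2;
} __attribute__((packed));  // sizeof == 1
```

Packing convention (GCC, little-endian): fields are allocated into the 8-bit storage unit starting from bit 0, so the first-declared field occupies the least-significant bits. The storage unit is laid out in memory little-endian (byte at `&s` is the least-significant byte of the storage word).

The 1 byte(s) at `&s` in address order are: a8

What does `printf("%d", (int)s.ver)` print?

[0]=0xa8 (little-endian) → word 0xa8
opcode:6 @ bit 0 → (0xa8>>0)&0x3f = 0x28
ver:2 @ bit 6 → (0xa8>>6)&0x3 = 0x2  ←

2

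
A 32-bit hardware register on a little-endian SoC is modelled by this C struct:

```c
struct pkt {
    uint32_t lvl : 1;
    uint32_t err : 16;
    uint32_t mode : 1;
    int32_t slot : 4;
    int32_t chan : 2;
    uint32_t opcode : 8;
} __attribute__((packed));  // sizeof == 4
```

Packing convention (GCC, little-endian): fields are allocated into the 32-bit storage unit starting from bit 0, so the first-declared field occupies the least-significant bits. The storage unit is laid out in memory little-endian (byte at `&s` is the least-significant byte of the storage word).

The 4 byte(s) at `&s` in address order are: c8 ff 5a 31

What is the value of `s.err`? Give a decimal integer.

[0]=0xc8 [1]=0xff [2]=0x5a [3]=0x31 (little-endian) → word 0x315affc8
lvl [0+:1] = (word>>0) & 0x1 = 0
err [1+:16] = (word>>1) & 0xffff = 32740  ←
mode [17+:1] = (word>>17) & 0x1 = 1
slot [18+:4] = (word>>18) & 0xf = 6
chan [22+:2] = (word>>22) & 0x3 = 1
opcode [24+:8] = (word>>24) & 0xff = 49

32740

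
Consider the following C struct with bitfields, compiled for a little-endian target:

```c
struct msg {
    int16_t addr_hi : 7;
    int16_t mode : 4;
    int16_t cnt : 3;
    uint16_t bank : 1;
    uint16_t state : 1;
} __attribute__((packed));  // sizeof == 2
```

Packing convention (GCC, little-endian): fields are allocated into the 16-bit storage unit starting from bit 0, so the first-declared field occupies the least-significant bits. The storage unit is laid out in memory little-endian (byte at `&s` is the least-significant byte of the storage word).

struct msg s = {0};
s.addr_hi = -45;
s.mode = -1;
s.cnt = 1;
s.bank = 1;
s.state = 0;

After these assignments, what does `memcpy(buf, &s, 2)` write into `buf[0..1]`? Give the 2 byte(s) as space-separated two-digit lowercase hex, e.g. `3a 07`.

d3 4f

[0+:7] addr_hi=-45 & 0x7f = 0x53; word=0x0053
[7+:4] mode=-1 & 0xf = 0xf; word=0x07d3
[11+:3] cnt=1 & 0x7 = 0x1; word=0x0fd3
[14+:1] bank=1 & 0x1 = 0x1; word=0x4fd3
[15+:1] state=0 & 0x1 = 0x0; word=0x4fd3
word = 0x4fd3 → little-endian bytes:
  [0]=0xd3  [1]=0x4f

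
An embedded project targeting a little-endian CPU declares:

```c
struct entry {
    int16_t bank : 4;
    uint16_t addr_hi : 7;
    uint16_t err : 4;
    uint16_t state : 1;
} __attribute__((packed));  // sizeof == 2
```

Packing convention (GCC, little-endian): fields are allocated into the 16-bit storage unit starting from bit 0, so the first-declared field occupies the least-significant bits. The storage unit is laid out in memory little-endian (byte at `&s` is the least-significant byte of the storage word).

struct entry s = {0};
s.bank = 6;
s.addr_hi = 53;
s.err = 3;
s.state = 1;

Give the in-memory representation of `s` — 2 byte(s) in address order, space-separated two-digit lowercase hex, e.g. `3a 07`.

56 9b

[0+:4] bank=6 & 0xf = 0x6; word=0x0006
[4+:7] addr_hi=53 & 0x7f = 0x35; word=0x0356
[11+:4] err=3 & 0xf = 0x3; word=0x1b56
[15+:1] state=1 & 0x1 = 0x1; word=0x9b56
word = 0x9b56 → little-endian bytes:
  [0]=0x56  [1]=0x9b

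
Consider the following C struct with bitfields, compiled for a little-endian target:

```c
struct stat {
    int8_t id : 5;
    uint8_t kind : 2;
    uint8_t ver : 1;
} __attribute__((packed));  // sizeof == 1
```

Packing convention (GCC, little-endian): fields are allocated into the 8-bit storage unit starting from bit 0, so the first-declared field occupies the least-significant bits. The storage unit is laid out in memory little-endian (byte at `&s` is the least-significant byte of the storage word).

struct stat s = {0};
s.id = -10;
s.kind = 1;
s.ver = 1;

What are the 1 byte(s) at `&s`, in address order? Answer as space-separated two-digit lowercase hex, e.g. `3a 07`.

b6

[0+:5] id=-10 & 0x1f = 0x16; word=0x16
[5+:2] kind=1 & 0x3 = 0x1; word=0x36
[7+:1] ver=1 & 0x1 = 0x1; word=0xb6
word = 0xb6 → little-endian bytes:
  [0]=0xb6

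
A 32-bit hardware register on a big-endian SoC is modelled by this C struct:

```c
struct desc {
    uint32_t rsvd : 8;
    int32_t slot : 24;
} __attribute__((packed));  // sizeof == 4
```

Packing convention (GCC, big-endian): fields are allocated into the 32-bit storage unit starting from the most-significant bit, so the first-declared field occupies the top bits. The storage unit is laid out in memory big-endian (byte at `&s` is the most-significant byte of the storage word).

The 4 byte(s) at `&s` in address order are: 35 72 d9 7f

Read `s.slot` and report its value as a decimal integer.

[0]=0x35 [1]=0x72 [2]=0xd9 [3]=0x7f (big-endian) → word 0x3572d97f
rsvd:8 @ bit 24 → (0x3572d97f>>24)&0xff = 0x35
slot:24 @ bit 0 → (0x3572d97f>>0)&0xffffff = 0x72d97f  ←
slot signed 24b, MSB=0: value = 7526783

7526783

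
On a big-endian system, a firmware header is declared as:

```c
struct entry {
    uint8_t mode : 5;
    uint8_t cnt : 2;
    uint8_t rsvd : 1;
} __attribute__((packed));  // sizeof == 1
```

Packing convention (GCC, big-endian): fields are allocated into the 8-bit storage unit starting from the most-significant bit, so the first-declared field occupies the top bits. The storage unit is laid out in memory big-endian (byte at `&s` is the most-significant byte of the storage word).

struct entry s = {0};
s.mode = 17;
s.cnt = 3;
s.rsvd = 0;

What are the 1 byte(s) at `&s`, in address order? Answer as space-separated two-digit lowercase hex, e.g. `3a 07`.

8e

[3+:5] mode=17 & 0x1f = 0x11; word=0x88
[1+:2] cnt=3 & 0x3 = 0x3; word=0x8e
[0+:1] rsvd=0 & 0x1 = 0x0; word=0x8e
word = 0x8e → big-endian bytes:
  [0]=0x8e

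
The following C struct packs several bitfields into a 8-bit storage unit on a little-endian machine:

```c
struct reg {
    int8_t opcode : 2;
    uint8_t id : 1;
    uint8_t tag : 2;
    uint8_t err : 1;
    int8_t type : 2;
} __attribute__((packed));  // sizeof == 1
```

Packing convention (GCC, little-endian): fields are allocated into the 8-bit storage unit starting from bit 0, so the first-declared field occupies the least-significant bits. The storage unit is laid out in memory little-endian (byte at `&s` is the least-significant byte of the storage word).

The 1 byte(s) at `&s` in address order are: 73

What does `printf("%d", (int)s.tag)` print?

[0]=0x73 (little-endian) → word 0x73
opcode:2 @ bit 0 → (0x73>>0)&0x3 = 0x3
id:1 @ bit 2 → (0x73>>2)&0x1 = 0x0
tag:2 @ bit 3 → (0x73>>3)&0x3 = 0x2  ←
err:1 @ bit 5 → (0x73>>5)&0x1 = 0x1
type:2 @ bit 6 → (0x73>>6)&0x3 = 0x1

2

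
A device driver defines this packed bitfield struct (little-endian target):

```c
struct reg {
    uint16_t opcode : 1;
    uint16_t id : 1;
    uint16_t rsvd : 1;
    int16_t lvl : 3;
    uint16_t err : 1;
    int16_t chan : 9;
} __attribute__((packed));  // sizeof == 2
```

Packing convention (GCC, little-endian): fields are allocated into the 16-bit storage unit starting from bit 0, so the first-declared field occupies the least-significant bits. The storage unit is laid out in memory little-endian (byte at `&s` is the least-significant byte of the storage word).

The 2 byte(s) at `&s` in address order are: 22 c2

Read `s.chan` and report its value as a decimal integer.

[0]=0x22 [1]=0xc2 (little-endian) → word 0xc222
opcode:1 @ bit 0 → (0xc222>>0)&0x1 = 0x0
id:1 @ bit 1 → (0xc222>>1)&0x1 = 0x1
rsvd:1 @ bit 2 → (0xc222>>2)&0x1 = 0x0
lvl:3 @ bit 3 → (0xc222>>3)&0x7 = 0x4
err:1 @ bit 6 → (0xc222>>6)&0x1 = 0x0
chan:9 @ bit 7 → (0xc222>>7)&0x1ff = 0x184  ←
chan signed 9b, MSB=1: 388 - 512 = -124

-124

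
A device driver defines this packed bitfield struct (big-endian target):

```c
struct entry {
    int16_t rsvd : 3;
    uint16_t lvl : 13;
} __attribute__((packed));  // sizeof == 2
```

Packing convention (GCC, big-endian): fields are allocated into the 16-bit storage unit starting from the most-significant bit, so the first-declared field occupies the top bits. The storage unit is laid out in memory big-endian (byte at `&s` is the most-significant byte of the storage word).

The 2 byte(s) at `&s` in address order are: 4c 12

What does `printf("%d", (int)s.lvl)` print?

3090

[0]=0x4c [1]=0x12 (big-endian) → word 0x4c12
rsvd [13+:3] = (word>>13) & 0x7 = 2
lvl [0+:13] = (word>>0) & 0x1fff = 3090  ←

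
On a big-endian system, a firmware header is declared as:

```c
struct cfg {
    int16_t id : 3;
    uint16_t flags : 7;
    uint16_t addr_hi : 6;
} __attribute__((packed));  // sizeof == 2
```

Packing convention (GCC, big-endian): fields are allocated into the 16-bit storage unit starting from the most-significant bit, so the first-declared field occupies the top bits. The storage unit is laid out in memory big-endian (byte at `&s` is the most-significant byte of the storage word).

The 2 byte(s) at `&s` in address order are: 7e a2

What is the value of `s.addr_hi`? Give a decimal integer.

[0]=0x7e [1]=0xa2 (big-endian) → word 0x7ea2
id [13+:3] = (word>>13) & 0x7 = 3
flags [6+:7] = (word>>6) & 0x7f = 122
addr_hi [0+:6] = (word>>0) & 0x3f = 34  ←

34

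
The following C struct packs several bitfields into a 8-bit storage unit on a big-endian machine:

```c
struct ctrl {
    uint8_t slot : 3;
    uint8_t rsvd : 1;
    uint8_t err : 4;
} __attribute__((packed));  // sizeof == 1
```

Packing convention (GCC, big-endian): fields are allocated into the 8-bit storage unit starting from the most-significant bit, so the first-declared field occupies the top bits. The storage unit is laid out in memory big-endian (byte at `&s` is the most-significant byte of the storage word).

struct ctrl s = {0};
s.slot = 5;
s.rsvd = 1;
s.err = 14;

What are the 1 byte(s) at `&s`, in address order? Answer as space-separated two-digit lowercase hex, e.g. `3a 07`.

be

[5+:3] slot=5 & 0x7 = 0x5; word=0xa0
[4+:1] rsvd=1 & 0x1 = 0x1; word=0xb0
[0+:4] err=14 & 0xf = 0xe; word=0xbe
word = 0xbe → big-endian bytes:
  [0]=0xbe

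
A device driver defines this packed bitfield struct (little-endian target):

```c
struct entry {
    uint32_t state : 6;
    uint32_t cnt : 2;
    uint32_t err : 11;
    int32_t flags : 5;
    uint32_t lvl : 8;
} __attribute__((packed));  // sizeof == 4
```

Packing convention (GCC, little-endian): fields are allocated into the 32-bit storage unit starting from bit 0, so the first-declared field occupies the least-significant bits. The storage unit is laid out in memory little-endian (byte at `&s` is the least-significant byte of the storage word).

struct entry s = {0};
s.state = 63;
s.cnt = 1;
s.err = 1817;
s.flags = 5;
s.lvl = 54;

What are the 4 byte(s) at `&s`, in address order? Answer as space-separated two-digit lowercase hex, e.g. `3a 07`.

state (6b) val=63 bits=0x3f at bit 0: 0x0000003f
cnt (2b) val=1 bits=0x1 at bit 6: 0x0000007f
err (11b) val=1817 bits=0x719 at bit 8: 0x0007197f
flags (5b) val=5 bits=0x5 at bit 19: 0x002f197f
lvl (8b) val=54 bits=0x36 at bit 24: 0x362f197f
word = 0x362f197f → little-endian bytes:
  [0]=0x7f  [1]=0x19  [2]=0x2f  [3]=0x36

7f 19 2f 36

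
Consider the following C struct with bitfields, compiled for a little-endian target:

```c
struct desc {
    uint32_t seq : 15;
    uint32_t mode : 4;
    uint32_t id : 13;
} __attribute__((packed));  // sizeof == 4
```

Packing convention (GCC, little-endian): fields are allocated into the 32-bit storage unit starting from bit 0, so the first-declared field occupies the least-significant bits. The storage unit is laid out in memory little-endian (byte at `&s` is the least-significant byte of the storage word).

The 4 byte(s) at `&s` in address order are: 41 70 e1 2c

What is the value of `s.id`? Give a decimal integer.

[0]=0x41 [1]=0x70 [2]=0xe1 [3]=0x2c (little-endian) → word 0x2ce17041
seq:15 @ bit 0 → (0x2ce17041>>0)&0x7fff = 0x7041
mode:4 @ bit 15 → (0x2ce17041>>15)&0xf = 0x2
id:13 @ bit 19 → (0x2ce17041>>19)&0x1fff = 0x59c  ←

1436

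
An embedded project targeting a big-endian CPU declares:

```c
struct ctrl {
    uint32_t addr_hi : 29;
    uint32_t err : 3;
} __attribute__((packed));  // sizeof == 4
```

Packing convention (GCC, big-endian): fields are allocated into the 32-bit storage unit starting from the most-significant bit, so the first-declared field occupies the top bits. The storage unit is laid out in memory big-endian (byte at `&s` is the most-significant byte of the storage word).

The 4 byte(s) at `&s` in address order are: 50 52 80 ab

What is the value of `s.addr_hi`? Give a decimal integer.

168448021

[0]=0x50 [1]=0x52 [2]=0x80 [3]=0xab (big-endian) → word 0x505280ab
addr_hi:29 @ bit 3 → (0x505280ab>>3)&0x1fffffff = 0xa0a5015  ←
err:3 @ bit 0 → (0x505280ab>>0)&0x7 = 0x3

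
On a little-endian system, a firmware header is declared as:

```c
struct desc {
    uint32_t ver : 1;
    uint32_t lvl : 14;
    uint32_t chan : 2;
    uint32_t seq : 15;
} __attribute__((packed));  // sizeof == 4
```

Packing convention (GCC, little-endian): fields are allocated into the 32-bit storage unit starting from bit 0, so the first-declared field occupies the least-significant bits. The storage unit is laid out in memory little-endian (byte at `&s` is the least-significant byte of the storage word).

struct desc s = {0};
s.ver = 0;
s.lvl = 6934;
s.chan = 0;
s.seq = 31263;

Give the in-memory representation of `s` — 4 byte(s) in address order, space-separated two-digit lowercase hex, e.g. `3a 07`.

[0+:1] ver=0 & 0x1 = 0x0; word=0x00000000
[1+:14] lvl=6934 & 0x3fff = 0x1b16; word=0x0000362c
[15+:2] chan=0 & 0x3 = 0x0; word=0x0000362c
[17+:15] seq=31263 & 0x7fff = 0x7a1f; word=0xf43e362c
word = 0xf43e362c → little-endian bytes:
  [0]=0x2c  [1]=0x36  [2]=0x3e  [3]=0xf4

2c 36 3e f4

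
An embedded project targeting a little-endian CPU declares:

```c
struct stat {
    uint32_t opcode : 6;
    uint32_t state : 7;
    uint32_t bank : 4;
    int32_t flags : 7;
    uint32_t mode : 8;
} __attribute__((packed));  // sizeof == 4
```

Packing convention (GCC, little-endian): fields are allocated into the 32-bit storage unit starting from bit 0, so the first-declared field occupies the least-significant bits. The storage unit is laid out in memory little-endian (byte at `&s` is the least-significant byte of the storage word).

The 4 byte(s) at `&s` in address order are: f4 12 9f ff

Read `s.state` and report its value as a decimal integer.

[0]=0xf4 [1]=0x12 [2]=0x9f [3]=0xff (little-endian) → word 0xff9f12f4
opcode:6 @ bit 0 → (0xff9f12f4>>0)&0x3f = 0x34
state:7 @ bit 6 → (0xff9f12f4>>6)&0x7f = 0x4b  ←
bank:4 @ bit 13 → (0xff9f12f4>>13)&0xf = 0x8
flags:7 @ bit 17 → (0xff9f12f4>>17)&0x7f = 0x4f
mode:8 @ bit 24 → (0xff9f12f4>>24)&0xff = 0xff

75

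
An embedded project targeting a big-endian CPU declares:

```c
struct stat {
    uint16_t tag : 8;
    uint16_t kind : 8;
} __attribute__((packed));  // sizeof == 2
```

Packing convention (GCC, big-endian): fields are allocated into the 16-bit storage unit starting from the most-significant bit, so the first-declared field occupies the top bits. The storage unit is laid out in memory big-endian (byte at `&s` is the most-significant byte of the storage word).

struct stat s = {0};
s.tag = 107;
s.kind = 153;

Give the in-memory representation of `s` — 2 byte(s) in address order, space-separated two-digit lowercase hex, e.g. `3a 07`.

tag (8b) val=107 bits=0x6b at bit 8: 0x6b00
kind (8b) val=153 bits=0x99 at bit 0: 0x6b99
word = 0x6b99 → big-endian bytes:
  [0]=0x6b  [1]=0x99

6b 99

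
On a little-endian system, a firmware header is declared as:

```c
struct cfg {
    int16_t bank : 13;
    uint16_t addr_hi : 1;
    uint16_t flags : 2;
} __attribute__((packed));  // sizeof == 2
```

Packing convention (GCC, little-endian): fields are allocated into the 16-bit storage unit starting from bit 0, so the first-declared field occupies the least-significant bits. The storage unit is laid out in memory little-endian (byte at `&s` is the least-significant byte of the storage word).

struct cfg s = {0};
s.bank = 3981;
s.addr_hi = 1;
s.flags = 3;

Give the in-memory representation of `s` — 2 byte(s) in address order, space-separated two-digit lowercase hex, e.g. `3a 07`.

bank:13 = 3981 → 0xf8d << 0 → word 0x0f8d
addr_hi:1 = 1 → 0x1 << 13 → word 0x2f8d
flags:2 = 3 → 0x3 << 14 → word 0xef8d
word = 0xef8d → little-endian bytes:
  [0]=0x8d  [1]=0xef

8d ef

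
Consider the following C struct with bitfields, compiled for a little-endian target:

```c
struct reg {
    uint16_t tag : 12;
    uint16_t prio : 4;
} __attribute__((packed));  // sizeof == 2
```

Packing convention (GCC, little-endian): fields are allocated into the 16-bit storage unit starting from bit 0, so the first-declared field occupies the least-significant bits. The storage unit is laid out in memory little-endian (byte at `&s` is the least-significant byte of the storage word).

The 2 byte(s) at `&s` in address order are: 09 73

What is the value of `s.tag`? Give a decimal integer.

[0]=0x09 [1]=0x73 (little-endian) → word 0x7309
tag [0+:12] = (word>>0) & 0xfff = 777  ←
prio [12+:4] = (word>>12) & 0xf = 7

777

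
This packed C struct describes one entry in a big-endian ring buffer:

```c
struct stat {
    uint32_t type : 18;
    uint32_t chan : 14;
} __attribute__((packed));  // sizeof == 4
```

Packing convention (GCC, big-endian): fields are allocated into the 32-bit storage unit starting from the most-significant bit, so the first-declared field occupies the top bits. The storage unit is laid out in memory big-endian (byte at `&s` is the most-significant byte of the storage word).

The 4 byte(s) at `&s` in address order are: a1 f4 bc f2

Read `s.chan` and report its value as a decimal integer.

15602

[0]=0xa1 [1]=0xf4 [2]=0xbc [3]=0xf2 (big-endian) → word 0xa1f4bcf2
type [14+:18] = (word>>14) & 0x3ffff = 165842
chan [0+:14] = (word>>0) & 0x3fff = 15602  ←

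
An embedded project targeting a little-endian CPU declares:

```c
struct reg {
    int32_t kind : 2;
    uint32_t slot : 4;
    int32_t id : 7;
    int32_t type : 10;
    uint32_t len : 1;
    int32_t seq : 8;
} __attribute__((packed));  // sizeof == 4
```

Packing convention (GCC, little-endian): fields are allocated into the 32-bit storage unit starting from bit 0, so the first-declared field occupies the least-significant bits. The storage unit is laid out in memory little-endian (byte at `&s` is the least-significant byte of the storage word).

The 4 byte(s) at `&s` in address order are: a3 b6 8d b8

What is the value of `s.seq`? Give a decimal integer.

[0]=0xa3 [1]=0xb6 [2]=0x8d [3]=0xb8 (little-endian) → word 0xb88db6a3
kind:2 @ bit 0 → (0xb88db6a3>>0)&0x3 = 0x3
slot:4 @ bit 2 → (0xb88db6a3>>2)&0xf = 0x8
id:7 @ bit 6 → (0xb88db6a3>>6)&0x7f = 0x5a
type:10 @ bit 13 → (0xb88db6a3>>13)&0x3ff = 0x6d
len:1 @ bit 23 → (0xb88db6a3>>23)&0x1 = 0x1
seq:8 @ bit 24 → (0xb88db6a3>>24)&0xff = 0xb8  ←
seq signed 8b, MSB=1: 184 - 256 = -72

-72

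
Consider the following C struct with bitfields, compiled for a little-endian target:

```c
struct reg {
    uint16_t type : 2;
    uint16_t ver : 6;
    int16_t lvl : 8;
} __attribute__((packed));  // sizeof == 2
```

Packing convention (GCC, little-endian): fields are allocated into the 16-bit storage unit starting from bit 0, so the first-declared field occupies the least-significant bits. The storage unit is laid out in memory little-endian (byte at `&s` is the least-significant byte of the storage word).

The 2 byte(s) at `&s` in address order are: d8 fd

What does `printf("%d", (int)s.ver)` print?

54

[0]=0xd8 [1]=0xfd (little-endian) → word 0xfdd8
type [0+:2] = (word>>0) & 0x3 = 0
ver [2+:6] = (word>>2) & 0x3f = 54  ←
lvl [8+:8] = (word>>8) & 0xff = 253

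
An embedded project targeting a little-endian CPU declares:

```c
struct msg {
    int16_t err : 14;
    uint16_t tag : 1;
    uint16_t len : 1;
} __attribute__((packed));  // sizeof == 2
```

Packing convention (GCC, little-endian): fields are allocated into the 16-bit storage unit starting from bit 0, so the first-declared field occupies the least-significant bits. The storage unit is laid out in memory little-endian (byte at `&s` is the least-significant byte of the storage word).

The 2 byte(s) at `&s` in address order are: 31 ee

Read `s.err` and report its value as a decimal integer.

-4559

[0]=0x31 [1]=0xee (little-endian) → word 0xee31
err:14 @ bit 0 → (0xee31>>0)&0x3fff = 0x2e31  ←
tag:1 @ bit 14 → (0xee31>>14)&0x1 = 0x1
len:1 @ bit 15 → (0xee31>>15)&0x1 = 0x1
err signed 14b, MSB=1: 11825 - 16384 = -4559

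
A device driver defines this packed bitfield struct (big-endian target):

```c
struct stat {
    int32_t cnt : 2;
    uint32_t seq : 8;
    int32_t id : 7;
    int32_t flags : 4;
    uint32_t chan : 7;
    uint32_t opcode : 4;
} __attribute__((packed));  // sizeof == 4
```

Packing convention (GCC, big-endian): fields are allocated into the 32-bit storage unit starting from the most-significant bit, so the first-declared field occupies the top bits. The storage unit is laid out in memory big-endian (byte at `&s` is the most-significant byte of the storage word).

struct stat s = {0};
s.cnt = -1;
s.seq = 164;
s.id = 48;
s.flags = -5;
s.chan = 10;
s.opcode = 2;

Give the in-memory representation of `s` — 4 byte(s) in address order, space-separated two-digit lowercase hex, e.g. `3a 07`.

e9 18 58 a2

cnt:2 = -1 → 0x3 << 30 → word 0xc0000000
seq:8 = 164 → 0xa4 << 22 → word 0xe9000000
id:7 = 48 → 0x30 << 15 → word 0xe9180000
flags:4 = -5 → 0xb << 11 → word 0xe9185800
chan:7 = 10 → 0xa << 4 → word 0xe91858a0
opcode:4 = 2 → 0x2 << 0 → word 0xe91858a2
word = 0xe91858a2 → big-endian bytes:
  [0]=0xe9  [1]=0x18  [2]=0x58  [3]=0xa2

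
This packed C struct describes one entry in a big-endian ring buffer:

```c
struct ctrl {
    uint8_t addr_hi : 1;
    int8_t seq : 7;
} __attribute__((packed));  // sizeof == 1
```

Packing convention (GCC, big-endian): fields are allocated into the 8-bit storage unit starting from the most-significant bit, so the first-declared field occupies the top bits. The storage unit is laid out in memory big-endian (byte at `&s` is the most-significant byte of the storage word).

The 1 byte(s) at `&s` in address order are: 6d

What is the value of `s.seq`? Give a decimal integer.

[0]=0x6d (big-endian) → word 0x6d
addr_hi:1 @ bit 7 → (0x6d>>7)&0x1 = 0x0
seq:7 @ bit 0 → (0x6d>>0)&0x7f = 0x6d  ←
seq signed 7b, MSB=1: 109 - 128 = -19

-19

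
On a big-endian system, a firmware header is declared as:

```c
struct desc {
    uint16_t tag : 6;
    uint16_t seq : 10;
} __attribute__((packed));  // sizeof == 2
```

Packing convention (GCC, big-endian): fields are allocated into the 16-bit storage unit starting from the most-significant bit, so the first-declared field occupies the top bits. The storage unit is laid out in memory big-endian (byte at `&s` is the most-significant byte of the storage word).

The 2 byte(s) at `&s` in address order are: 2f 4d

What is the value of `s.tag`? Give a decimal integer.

[0]=0x2f [1]=0x4d (big-endian) → word 0x2f4d
tag:6 @ bit 10 → (0x2f4d>>10)&0x3f = 0xb  ←
seq:10 @ bit 0 → (0x2f4d>>0)&0x3ff = 0x34d

11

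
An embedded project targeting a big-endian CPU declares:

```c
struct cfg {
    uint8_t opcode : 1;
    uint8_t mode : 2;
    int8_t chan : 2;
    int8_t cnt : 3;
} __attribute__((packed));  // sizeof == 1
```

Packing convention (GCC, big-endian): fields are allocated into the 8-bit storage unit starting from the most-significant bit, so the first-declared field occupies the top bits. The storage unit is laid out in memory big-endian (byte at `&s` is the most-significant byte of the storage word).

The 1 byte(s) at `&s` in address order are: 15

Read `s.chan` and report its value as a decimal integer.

-2

[0]=0x15 (big-endian) → word 0x15
opcode:1 @ bit 7 → (0x15>>7)&0x1 = 0x0
mode:2 @ bit 5 → (0x15>>5)&0x3 = 0x0
chan:2 @ bit 3 → (0x15>>3)&0x3 = 0x2  ←
cnt:3 @ bit 0 → (0x15>>0)&0x7 = 0x5
chan signed 2b, MSB=1: 2 - 4 = -2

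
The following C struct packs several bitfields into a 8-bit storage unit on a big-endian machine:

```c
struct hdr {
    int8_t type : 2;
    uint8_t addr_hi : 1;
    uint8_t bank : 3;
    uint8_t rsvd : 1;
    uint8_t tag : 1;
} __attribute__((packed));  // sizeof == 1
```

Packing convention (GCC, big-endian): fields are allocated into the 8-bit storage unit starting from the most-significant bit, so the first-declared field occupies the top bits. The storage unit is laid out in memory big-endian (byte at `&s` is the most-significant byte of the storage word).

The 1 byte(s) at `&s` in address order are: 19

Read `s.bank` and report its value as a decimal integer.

6

[0]=0x19 (big-endian) → word 0x19
type:2 @ bit 6 → (0x19>>6)&0x3 = 0x0
addr_hi:1 @ bit 5 → (0x19>>5)&0x1 = 0x0
bank:3 @ bit 2 → (0x19>>2)&0x7 = 0x6  ←
rsvd:1 @ bit 1 → (0x19>>1)&0x1 = 0x0
tag:1 @ bit 0 → (0x19>>0)&0x1 = 0x1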